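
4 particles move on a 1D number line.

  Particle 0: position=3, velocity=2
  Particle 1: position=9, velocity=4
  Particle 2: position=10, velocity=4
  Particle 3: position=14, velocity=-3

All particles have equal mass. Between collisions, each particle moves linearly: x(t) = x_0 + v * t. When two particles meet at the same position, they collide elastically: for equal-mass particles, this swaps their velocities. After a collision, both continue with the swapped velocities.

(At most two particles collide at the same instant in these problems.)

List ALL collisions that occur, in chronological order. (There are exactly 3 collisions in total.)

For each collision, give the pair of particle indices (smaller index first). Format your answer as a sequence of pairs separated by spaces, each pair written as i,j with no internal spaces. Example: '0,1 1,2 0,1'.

Answer: 2,3 1,2 0,1

Derivation:
Collision at t=4/7: particles 2 and 3 swap velocities; positions: p0=29/7 p1=79/7 p2=86/7 p3=86/7; velocities now: v0=2 v1=4 v2=-3 v3=4
Collision at t=5/7: particles 1 and 2 swap velocities; positions: p0=31/7 p1=83/7 p2=83/7 p3=90/7; velocities now: v0=2 v1=-3 v2=4 v3=4
Collision at t=11/5: particles 0 and 1 swap velocities; positions: p0=37/5 p1=37/5 p2=89/5 p3=94/5; velocities now: v0=-3 v1=2 v2=4 v3=4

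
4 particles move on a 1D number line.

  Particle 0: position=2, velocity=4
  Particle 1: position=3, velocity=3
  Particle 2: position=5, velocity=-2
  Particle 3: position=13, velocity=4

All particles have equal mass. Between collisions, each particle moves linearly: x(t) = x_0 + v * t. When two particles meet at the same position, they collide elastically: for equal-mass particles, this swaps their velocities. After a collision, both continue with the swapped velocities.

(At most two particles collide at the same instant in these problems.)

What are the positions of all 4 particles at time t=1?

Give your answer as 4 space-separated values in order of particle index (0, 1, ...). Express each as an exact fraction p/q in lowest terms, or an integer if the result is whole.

Answer: 3 6 6 17

Derivation:
Collision at t=2/5: particles 1 and 2 swap velocities; positions: p0=18/5 p1=21/5 p2=21/5 p3=73/5; velocities now: v0=4 v1=-2 v2=3 v3=4
Collision at t=1/2: particles 0 and 1 swap velocities; positions: p0=4 p1=4 p2=9/2 p3=15; velocities now: v0=-2 v1=4 v2=3 v3=4
Collision at t=1: particles 1 and 2 swap velocities; positions: p0=3 p1=6 p2=6 p3=17; velocities now: v0=-2 v1=3 v2=4 v3=4
Advance to t=1 (no further collisions before then); velocities: v0=-2 v1=3 v2=4 v3=4; positions = 3 6 6 17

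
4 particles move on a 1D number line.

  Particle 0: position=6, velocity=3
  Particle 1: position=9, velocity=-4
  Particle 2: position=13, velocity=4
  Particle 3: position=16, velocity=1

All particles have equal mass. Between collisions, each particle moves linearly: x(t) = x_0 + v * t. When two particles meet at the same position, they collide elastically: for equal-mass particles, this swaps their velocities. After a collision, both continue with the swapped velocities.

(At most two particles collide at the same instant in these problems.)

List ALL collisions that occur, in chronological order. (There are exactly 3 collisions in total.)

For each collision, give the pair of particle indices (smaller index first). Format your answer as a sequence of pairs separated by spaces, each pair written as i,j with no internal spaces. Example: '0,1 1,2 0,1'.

Answer: 0,1 2,3 1,2

Derivation:
Collision at t=3/7: particles 0 and 1 swap velocities; positions: p0=51/7 p1=51/7 p2=103/7 p3=115/7; velocities now: v0=-4 v1=3 v2=4 v3=1
Collision at t=1: particles 2 and 3 swap velocities; positions: p0=5 p1=9 p2=17 p3=17; velocities now: v0=-4 v1=3 v2=1 v3=4
Collision at t=5: particles 1 and 2 swap velocities; positions: p0=-11 p1=21 p2=21 p3=33; velocities now: v0=-4 v1=1 v2=3 v3=4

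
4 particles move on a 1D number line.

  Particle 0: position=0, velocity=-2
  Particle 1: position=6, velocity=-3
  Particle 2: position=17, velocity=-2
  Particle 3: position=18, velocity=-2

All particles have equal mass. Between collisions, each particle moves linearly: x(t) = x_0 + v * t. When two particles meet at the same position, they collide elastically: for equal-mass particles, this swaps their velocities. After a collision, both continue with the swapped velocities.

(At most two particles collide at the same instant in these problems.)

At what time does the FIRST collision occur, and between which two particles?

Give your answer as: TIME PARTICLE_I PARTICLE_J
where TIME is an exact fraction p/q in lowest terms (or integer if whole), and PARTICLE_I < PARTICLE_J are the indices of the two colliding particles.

Pair (0,1): pos 0,6 vel -2,-3 -> gap=6, closing at 1/unit, collide at t=6
Pair (1,2): pos 6,17 vel -3,-2 -> not approaching (rel speed -1 <= 0)
Pair (2,3): pos 17,18 vel -2,-2 -> not approaching (rel speed 0 <= 0)
Earliest collision: t=6 between 0 and 1

Answer: 6 0 1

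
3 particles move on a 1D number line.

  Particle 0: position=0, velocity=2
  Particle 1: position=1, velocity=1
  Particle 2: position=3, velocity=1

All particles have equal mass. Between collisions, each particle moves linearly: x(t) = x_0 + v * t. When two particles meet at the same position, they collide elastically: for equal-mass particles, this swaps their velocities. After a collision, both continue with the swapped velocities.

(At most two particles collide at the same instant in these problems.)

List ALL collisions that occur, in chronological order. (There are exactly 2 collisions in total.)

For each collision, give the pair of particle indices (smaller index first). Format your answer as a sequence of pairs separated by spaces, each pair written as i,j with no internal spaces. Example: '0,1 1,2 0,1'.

Collision at t=1: particles 0 and 1 swap velocities; positions: p0=2 p1=2 p2=4; velocities now: v0=1 v1=2 v2=1
Collision at t=3: particles 1 and 2 swap velocities; positions: p0=4 p1=6 p2=6; velocities now: v0=1 v1=1 v2=2

Answer: 0,1 1,2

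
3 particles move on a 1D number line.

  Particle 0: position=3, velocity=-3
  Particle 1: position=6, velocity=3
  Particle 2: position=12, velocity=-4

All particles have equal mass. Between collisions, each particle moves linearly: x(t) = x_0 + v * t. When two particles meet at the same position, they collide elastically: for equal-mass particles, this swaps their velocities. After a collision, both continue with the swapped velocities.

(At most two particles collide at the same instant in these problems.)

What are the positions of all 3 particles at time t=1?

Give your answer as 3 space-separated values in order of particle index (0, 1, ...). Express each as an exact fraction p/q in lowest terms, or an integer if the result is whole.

Collision at t=6/7: particles 1 and 2 swap velocities; positions: p0=3/7 p1=60/7 p2=60/7; velocities now: v0=-3 v1=-4 v2=3
Advance to t=1 (no further collisions before then); velocities: v0=-3 v1=-4 v2=3; positions = 0 8 9

Answer: 0 8 9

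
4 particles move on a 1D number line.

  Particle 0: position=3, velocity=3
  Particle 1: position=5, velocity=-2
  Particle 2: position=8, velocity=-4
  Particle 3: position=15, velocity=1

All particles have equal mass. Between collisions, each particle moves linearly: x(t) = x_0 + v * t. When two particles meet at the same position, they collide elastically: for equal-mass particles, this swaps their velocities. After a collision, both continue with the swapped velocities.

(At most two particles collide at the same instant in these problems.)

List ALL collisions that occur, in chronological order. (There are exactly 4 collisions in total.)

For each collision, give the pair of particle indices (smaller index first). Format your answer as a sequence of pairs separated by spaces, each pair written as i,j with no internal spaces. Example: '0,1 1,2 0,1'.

Collision at t=2/5: particles 0 and 1 swap velocities; positions: p0=21/5 p1=21/5 p2=32/5 p3=77/5; velocities now: v0=-2 v1=3 v2=-4 v3=1
Collision at t=5/7: particles 1 and 2 swap velocities; positions: p0=25/7 p1=36/7 p2=36/7 p3=110/7; velocities now: v0=-2 v1=-4 v2=3 v3=1
Collision at t=3/2: particles 0 and 1 swap velocities; positions: p0=2 p1=2 p2=15/2 p3=33/2; velocities now: v0=-4 v1=-2 v2=3 v3=1
Collision at t=6: particles 2 and 3 swap velocities; positions: p0=-16 p1=-7 p2=21 p3=21; velocities now: v0=-4 v1=-2 v2=1 v3=3

Answer: 0,1 1,2 0,1 2,3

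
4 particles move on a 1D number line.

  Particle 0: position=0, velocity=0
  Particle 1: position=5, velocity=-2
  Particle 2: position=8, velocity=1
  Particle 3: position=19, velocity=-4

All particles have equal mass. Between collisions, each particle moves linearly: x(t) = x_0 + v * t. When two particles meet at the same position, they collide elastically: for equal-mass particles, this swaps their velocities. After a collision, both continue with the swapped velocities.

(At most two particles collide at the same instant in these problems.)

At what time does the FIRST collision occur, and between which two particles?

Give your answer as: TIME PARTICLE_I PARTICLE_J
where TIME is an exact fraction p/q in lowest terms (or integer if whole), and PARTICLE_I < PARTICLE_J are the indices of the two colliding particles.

Pair (0,1): pos 0,5 vel 0,-2 -> gap=5, closing at 2/unit, collide at t=5/2
Pair (1,2): pos 5,8 vel -2,1 -> not approaching (rel speed -3 <= 0)
Pair (2,3): pos 8,19 vel 1,-4 -> gap=11, closing at 5/unit, collide at t=11/5
Earliest collision: t=11/5 between 2 and 3

Answer: 11/5 2 3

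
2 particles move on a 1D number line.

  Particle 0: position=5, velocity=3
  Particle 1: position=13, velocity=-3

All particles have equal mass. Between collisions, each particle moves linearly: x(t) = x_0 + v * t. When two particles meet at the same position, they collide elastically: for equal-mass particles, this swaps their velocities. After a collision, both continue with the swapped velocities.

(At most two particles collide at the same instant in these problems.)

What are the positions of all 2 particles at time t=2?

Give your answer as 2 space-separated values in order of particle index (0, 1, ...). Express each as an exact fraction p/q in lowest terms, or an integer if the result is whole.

Collision at t=4/3: particles 0 and 1 swap velocities; positions: p0=9 p1=9; velocities now: v0=-3 v1=3
Advance to t=2 (no further collisions before then); velocities: v0=-3 v1=3; positions = 7 11

Answer: 7 11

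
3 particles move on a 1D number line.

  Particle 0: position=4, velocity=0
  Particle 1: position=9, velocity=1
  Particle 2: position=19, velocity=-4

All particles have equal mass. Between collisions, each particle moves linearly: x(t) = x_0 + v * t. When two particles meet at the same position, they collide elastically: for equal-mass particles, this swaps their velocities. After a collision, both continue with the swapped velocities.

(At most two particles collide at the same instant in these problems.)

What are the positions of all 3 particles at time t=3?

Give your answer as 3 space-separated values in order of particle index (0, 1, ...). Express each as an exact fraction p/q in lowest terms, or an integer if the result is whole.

Answer: 4 7 12

Derivation:
Collision at t=2: particles 1 and 2 swap velocities; positions: p0=4 p1=11 p2=11; velocities now: v0=0 v1=-4 v2=1
Advance to t=3 (no further collisions before then); velocities: v0=0 v1=-4 v2=1; positions = 4 7 12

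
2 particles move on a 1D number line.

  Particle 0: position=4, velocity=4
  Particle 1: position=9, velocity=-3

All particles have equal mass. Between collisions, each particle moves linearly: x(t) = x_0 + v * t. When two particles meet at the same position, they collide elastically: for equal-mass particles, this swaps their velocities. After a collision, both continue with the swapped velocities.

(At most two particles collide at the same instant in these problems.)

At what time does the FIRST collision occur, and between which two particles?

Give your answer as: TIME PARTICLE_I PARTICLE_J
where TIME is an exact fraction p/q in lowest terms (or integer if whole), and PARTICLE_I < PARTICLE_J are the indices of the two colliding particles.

Pair (0,1): pos 4,9 vel 4,-3 -> gap=5, closing at 7/unit, collide at t=5/7
Earliest collision: t=5/7 between 0 and 1

Answer: 5/7 0 1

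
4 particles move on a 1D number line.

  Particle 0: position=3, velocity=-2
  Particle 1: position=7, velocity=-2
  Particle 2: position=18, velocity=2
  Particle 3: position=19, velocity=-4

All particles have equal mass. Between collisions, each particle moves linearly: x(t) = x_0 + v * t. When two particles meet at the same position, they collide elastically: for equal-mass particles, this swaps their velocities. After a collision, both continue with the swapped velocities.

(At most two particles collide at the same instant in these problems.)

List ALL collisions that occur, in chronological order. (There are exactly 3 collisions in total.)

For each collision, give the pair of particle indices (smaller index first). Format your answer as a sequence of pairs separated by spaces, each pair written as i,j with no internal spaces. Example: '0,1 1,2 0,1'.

Collision at t=1/6: particles 2 and 3 swap velocities; positions: p0=8/3 p1=20/3 p2=55/3 p3=55/3; velocities now: v0=-2 v1=-2 v2=-4 v3=2
Collision at t=6: particles 1 and 2 swap velocities; positions: p0=-9 p1=-5 p2=-5 p3=30; velocities now: v0=-2 v1=-4 v2=-2 v3=2
Collision at t=8: particles 0 and 1 swap velocities; positions: p0=-13 p1=-13 p2=-9 p3=34; velocities now: v0=-4 v1=-2 v2=-2 v3=2

Answer: 2,3 1,2 0,1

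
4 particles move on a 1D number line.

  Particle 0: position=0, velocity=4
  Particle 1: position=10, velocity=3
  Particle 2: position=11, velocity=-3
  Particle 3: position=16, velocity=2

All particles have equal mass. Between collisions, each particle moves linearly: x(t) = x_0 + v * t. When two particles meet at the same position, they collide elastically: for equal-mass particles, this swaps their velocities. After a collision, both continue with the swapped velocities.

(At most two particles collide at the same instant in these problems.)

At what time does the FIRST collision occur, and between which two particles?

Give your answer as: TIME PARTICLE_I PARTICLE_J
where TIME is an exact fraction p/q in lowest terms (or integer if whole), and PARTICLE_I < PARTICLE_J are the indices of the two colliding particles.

Pair (0,1): pos 0,10 vel 4,3 -> gap=10, closing at 1/unit, collide at t=10
Pair (1,2): pos 10,11 vel 3,-3 -> gap=1, closing at 6/unit, collide at t=1/6
Pair (2,3): pos 11,16 vel -3,2 -> not approaching (rel speed -5 <= 0)
Earliest collision: t=1/6 between 1 and 2

Answer: 1/6 1 2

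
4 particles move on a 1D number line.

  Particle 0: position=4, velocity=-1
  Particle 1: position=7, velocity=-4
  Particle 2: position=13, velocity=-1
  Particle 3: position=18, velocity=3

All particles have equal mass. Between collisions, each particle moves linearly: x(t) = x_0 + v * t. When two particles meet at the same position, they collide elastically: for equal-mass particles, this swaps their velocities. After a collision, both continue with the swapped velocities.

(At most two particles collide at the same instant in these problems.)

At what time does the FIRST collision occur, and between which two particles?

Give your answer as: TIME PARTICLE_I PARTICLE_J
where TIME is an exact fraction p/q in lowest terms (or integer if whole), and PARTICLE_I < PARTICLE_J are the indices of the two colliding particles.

Answer: 1 0 1

Derivation:
Pair (0,1): pos 4,7 vel -1,-4 -> gap=3, closing at 3/unit, collide at t=1
Pair (1,2): pos 7,13 vel -4,-1 -> not approaching (rel speed -3 <= 0)
Pair (2,3): pos 13,18 vel -1,3 -> not approaching (rel speed -4 <= 0)
Earliest collision: t=1 between 0 and 1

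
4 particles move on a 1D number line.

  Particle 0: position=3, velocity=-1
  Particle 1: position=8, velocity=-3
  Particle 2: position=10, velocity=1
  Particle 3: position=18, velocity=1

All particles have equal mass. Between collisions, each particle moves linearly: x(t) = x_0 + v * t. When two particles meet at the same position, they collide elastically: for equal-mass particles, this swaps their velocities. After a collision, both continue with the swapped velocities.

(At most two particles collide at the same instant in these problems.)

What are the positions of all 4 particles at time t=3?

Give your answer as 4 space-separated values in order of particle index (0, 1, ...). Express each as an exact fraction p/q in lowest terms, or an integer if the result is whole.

Collision at t=5/2: particles 0 and 1 swap velocities; positions: p0=1/2 p1=1/2 p2=25/2 p3=41/2; velocities now: v0=-3 v1=-1 v2=1 v3=1
Advance to t=3 (no further collisions before then); velocities: v0=-3 v1=-1 v2=1 v3=1; positions = -1 0 13 21

Answer: -1 0 13 21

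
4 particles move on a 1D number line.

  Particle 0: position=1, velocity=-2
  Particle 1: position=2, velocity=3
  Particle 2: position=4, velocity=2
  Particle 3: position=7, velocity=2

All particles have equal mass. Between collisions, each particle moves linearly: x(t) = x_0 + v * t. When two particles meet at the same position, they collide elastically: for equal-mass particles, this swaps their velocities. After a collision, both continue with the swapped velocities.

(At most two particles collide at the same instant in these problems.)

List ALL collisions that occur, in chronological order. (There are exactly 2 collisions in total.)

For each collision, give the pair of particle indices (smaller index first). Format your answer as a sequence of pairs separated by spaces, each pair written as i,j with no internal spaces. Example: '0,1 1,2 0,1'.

Collision at t=2: particles 1 and 2 swap velocities; positions: p0=-3 p1=8 p2=8 p3=11; velocities now: v0=-2 v1=2 v2=3 v3=2
Collision at t=5: particles 2 and 3 swap velocities; positions: p0=-9 p1=14 p2=17 p3=17; velocities now: v0=-2 v1=2 v2=2 v3=3

Answer: 1,2 2,3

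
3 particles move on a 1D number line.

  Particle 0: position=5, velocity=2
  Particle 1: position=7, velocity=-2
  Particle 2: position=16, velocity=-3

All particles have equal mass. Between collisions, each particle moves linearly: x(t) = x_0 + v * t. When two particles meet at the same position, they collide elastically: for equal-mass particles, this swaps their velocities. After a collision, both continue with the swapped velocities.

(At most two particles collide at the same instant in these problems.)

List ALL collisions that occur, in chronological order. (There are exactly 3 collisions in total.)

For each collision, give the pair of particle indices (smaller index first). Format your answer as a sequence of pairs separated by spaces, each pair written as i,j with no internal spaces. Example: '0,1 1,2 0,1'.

Answer: 0,1 1,2 0,1

Derivation:
Collision at t=1/2: particles 0 and 1 swap velocities; positions: p0=6 p1=6 p2=29/2; velocities now: v0=-2 v1=2 v2=-3
Collision at t=11/5: particles 1 and 2 swap velocities; positions: p0=13/5 p1=47/5 p2=47/5; velocities now: v0=-2 v1=-3 v2=2
Collision at t=9: particles 0 and 1 swap velocities; positions: p0=-11 p1=-11 p2=23; velocities now: v0=-3 v1=-2 v2=2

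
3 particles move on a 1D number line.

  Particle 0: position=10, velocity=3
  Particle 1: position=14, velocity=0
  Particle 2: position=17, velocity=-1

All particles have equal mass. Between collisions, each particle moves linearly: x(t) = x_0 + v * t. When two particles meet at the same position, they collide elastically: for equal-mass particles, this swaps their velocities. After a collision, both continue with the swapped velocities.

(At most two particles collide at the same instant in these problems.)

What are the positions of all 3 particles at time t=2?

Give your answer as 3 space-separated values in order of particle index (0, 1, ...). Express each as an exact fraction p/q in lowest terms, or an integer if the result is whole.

Collision at t=4/3: particles 0 and 1 swap velocities; positions: p0=14 p1=14 p2=47/3; velocities now: v0=0 v1=3 v2=-1
Collision at t=7/4: particles 1 and 2 swap velocities; positions: p0=14 p1=61/4 p2=61/4; velocities now: v0=0 v1=-1 v2=3
Advance to t=2 (no further collisions before then); velocities: v0=0 v1=-1 v2=3; positions = 14 15 16

Answer: 14 15 16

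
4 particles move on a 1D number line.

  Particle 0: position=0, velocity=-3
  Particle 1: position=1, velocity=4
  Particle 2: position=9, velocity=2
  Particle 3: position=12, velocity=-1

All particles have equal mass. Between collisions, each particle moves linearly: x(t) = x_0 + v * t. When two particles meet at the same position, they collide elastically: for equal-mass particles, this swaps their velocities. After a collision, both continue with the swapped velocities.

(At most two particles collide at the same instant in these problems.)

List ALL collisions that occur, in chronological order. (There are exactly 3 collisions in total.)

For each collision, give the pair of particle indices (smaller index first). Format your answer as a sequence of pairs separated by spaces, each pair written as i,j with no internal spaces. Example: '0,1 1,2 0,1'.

Collision at t=1: particles 2 and 3 swap velocities; positions: p0=-3 p1=5 p2=11 p3=11; velocities now: v0=-3 v1=4 v2=-1 v3=2
Collision at t=11/5: particles 1 and 2 swap velocities; positions: p0=-33/5 p1=49/5 p2=49/5 p3=67/5; velocities now: v0=-3 v1=-1 v2=4 v3=2
Collision at t=4: particles 2 and 3 swap velocities; positions: p0=-12 p1=8 p2=17 p3=17; velocities now: v0=-3 v1=-1 v2=2 v3=4

Answer: 2,3 1,2 2,3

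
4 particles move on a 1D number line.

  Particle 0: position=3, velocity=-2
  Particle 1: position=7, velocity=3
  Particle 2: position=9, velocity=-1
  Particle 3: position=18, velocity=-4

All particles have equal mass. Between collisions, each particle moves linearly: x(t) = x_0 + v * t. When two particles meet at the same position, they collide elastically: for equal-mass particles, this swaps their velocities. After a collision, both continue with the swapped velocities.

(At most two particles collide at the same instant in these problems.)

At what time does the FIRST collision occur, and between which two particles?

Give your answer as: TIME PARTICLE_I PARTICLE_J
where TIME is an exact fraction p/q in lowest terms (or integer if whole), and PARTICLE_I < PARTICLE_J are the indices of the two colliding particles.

Pair (0,1): pos 3,7 vel -2,3 -> not approaching (rel speed -5 <= 0)
Pair (1,2): pos 7,9 vel 3,-1 -> gap=2, closing at 4/unit, collide at t=1/2
Pair (2,3): pos 9,18 vel -1,-4 -> gap=9, closing at 3/unit, collide at t=3
Earliest collision: t=1/2 between 1 and 2

Answer: 1/2 1 2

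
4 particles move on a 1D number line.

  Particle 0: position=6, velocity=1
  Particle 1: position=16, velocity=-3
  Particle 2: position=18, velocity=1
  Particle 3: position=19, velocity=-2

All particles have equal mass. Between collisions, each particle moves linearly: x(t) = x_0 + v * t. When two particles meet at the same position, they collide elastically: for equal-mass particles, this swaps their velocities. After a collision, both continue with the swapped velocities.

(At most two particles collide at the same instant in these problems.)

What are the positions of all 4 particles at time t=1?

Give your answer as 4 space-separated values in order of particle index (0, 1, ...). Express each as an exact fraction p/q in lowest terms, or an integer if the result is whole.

Collision at t=1/3: particles 2 and 3 swap velocities; positions: p0=19/3 p1=15 p2=55/3 p3=55/3; velocities now: v0=1 v1=-3 v2=-2 v3=1
Advance to t=1 (no further collisions before then); velocities: v0=1 v1=-3 v2=-2 v3=1; positions = 7 13 17 19

Answer: 7 13 17 19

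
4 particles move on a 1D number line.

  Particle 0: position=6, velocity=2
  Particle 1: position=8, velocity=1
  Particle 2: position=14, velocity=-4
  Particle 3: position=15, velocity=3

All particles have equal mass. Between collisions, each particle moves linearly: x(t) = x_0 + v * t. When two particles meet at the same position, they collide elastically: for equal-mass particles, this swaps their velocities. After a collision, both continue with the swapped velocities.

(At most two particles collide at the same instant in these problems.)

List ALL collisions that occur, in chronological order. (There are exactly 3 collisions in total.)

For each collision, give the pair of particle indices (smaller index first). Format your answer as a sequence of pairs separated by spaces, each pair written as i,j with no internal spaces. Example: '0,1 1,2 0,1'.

Answer: 1,2 0,1 1,2

Derivation:
Collision at t=6/5: particles 1 and 2 swap velocities; positions: p0=42/5 p1=46/5 p2=46/5 p3=93/5; velocities now: v0=2 v1=-4 v2=1 v3=3
Collision at t=4/3: particles 0 and 1 swap velocities; positions: p0=26/3 p1=26/3 p2=28/3 p3=19; velocities now: v0=-4 v1=2 v2=1 v3=3
Collision at t=2: particles 1 and 2 swap velocities; positions: p0=6 p1=10 p2=10 p3=21; velocities now: v0=-4 v1=1 v2=2 v3=3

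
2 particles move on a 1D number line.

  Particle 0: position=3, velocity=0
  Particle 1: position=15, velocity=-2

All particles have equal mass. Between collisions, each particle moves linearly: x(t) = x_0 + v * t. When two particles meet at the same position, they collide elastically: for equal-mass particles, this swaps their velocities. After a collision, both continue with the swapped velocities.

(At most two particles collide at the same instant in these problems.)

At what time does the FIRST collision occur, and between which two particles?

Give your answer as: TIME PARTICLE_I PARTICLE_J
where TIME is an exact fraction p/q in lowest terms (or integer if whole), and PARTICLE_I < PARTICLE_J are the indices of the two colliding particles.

Answer: 6 0 1

Derivation:
Pair (0,1): pos 3,15 vel 0,-2 -> gap=12, closing at 2/unit, collide at t=6
Earliest collision: t=6 between 0 and 1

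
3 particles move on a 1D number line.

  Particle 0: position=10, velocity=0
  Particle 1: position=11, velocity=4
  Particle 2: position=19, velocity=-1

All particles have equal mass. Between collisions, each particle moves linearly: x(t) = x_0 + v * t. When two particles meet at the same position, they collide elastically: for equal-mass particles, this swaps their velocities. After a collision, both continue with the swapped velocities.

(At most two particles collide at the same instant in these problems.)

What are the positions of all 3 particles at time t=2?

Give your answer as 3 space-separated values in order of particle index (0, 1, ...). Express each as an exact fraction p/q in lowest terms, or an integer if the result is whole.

Collision at t=8/5: particles 1 and 2 swap velocities; positions: p0=10 p1=87/5 p2=87/5; velocities now: v0=0 v1=-1 v2=4
Advance to t=2 (no further collisions before then); velocities: v0=0 v1=-1 v2=4; positions = 10 17 19

Answer: 10 17 19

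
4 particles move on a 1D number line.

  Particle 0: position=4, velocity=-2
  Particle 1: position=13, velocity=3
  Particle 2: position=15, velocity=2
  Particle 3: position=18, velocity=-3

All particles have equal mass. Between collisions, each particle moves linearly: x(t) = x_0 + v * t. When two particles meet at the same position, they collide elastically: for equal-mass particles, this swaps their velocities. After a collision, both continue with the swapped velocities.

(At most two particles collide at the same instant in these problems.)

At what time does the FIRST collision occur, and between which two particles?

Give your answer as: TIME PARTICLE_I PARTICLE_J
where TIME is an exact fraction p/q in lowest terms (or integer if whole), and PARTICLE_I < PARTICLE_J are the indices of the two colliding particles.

Answer: 3/5 2 3

Derivation:
Pair (0,1): pos 4,13 vel -2,3 -> not approaching (rel speed -5 <= 0)
Pair (1,2): pos 13,15 vel 3,2 -> gap=2, closing at 1/unit, collide at t=2
Pair (2,3): pos 15,18 vel 2,-3 -> gap=3, closing at 5/unit, collide at t=3/5
Earliest collision: t=3/5 between 2 and 3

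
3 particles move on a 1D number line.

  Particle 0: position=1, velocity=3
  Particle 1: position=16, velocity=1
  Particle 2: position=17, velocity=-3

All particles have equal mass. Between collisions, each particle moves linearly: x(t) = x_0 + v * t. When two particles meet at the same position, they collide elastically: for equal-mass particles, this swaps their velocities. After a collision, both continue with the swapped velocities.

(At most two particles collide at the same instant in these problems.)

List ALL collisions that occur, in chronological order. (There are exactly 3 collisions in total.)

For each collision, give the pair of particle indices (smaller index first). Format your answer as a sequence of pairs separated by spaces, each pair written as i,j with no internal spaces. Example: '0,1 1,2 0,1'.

Collision at t=1/4: particles 1 and 2 swap velocities; positions: p0=7/4 p1=65/4 p2=65/4; velocities now: v0=3 v1=-3 v2=1
Collision at t=8/3: particles 0 and 1 swap velocities; positions: p0=9 p1=9 p2=56/3; velocities now: v0=-3 v1=3 v2=1
Collision at t=15/2: particles 1 and 2 swap velocities; positions: p0=-11/2 p1=47/2 p2=47/2; velocities now: v0=-3 v1=1 v2=3

Answer: 1,2 0,1 1,2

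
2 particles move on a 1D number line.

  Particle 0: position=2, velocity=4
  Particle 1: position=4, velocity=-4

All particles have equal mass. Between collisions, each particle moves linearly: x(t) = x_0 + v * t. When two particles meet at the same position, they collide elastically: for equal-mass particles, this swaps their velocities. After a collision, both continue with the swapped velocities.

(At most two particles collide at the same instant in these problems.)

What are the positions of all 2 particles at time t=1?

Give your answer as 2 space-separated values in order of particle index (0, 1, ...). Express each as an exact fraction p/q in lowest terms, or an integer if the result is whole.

Answer: 0 6

Derivation:
Collision at t=1/4: particles 0 and 1 swap velocities; positions: p0=3 p1=3; velocities now: v0=-4 v1=4
Advance to t=1 (no further collisions before then); velocities: v0=-4 v1=4; positions = 0 6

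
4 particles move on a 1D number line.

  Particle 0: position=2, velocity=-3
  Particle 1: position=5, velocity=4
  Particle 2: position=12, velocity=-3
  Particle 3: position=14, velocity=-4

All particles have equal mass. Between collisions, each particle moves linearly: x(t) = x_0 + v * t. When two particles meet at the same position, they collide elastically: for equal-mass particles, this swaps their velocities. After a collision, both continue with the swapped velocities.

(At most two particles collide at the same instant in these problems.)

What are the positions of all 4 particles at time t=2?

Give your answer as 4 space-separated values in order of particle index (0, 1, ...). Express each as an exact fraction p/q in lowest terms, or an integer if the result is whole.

Answer: -4 6 6 13

Derivation:
Collision at t=1: particles 1 and 2 swap velocities; positions: p0=-1 p1=9 p2=9 p3=10; velocities now: v0=-3 v1=-3 v2=4 v3=-4
Collision at t=9/8: particles 2 and 3 swap velocities; positions: p0=-11/8 p1=69/8 p2=19/2 p3=19/2; velocities now: v0=-3 v1=-3 v2=-4 v3=4
Collision at t=2: particles 1 and 2 swap velocities; positions: p0=-4 p1=6 p2=6 p3=13; velocities now: v0=-3 v1=-4 v2=-3 v3=4
Advance to t=2 (no further collisions before then); velocities: v0=-3 v1=-4 v2=-3 v3=4; positions = -4 6 6 13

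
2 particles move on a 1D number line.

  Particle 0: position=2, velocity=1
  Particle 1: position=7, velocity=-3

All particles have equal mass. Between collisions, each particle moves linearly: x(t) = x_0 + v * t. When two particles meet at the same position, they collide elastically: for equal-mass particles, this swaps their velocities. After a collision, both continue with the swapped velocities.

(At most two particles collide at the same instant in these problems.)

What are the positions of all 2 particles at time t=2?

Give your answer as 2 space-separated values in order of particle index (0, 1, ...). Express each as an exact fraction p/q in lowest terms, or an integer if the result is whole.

Collision at t=5/4: particles 0 and 1 swap velocities; positions: p0=13/4 p1=13/4; velocities now: v0=-3 v1=1
Advance to t=2 (no further collisions before then); velocities: v0=-3 v1=1; positions = 1 4

Answer: 1 4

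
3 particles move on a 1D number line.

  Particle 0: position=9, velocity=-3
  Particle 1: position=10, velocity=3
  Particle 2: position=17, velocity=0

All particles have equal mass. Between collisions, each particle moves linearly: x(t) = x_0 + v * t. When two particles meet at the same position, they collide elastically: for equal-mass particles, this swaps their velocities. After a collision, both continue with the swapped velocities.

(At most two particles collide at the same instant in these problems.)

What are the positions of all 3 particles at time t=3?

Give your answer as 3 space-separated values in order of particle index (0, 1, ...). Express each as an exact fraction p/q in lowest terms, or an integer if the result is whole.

Answer: 0 17 19

Derivation:
Collision at t=7/3: particles 1 and 2 swap velocities; positions: p0=2 p1=17 p2=17; velocities now: v0=-3 v1=0 v2=3
Advance to t=3 (no further collisions before then); velocities: v0=-3 v1=0 v2=3; positions = 0 17 19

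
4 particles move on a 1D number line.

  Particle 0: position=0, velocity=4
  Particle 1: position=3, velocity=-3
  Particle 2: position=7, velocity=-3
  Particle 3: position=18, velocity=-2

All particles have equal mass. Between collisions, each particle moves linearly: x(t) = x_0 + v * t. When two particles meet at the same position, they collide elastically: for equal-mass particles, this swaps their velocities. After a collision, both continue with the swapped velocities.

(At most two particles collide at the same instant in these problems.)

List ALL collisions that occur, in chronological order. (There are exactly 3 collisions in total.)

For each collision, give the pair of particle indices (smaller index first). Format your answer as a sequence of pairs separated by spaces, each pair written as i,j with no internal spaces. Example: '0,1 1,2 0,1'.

Collision at t=3/7: particles 0 and 1 swap velocities; positions: p0=12/7 p1=12/7 p2=40/7 p3=120/7; velocities now: v0=-3 v1=4 v2=-3 v3=-2
Collision at t=1: particles 1 and 2 swap velocities; positions: p0=0 p1=4 p2=4 p3=16; velocities now: v0=-3 v1=-3 v2=4 v3=-2
Collision at t=3: particles 2 and 3 swap velocities; positions: p0=-6 p1=-2 p2=12 p3=12; velocities now: v0=-3 v1=-3 v2=-2 v3=4

Answer: 0,1 1,2 2,3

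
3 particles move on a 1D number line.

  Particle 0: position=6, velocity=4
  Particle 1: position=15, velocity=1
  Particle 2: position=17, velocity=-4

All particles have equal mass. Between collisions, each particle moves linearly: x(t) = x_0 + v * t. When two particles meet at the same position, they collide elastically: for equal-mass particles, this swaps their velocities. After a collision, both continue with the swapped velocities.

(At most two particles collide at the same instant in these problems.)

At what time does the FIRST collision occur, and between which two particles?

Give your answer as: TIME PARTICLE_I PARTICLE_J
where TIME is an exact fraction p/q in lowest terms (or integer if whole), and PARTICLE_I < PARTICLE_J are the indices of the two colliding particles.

Answer: 2/5 1 2

Derivation:
Pair (0,1): pos 6,15 vel 4,1 -> gap=9, closing at 3/unit, collide at t=3
Pair (1,2): pos 15,17 vel 1,-4 -> gap=2, closing at 5/unit, collide at t=2/5
Earliest collision: t=2/5 between 1 and 2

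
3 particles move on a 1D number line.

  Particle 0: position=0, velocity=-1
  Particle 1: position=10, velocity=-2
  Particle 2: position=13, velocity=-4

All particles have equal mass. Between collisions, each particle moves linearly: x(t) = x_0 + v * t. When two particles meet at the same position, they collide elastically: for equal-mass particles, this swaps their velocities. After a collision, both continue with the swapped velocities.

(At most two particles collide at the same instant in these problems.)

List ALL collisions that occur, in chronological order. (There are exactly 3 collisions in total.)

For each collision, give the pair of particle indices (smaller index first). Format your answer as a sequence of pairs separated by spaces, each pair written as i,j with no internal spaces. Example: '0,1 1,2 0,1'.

Collision at t=3/2: particles 1 and 2 swap velocities; positions: p0=-3/2 p1=7 p2=7; velocities now: v0=-1 v1=-4 v2=-2
Collision at t=13/3: particles 0 and 1 swap velocities; positions: p0=-13/3 p1=-13/3 p2=4/3; velocities now: v0=-4 v1=-1 v2=-2
Collision at t=10: particles 1 and 2 swap velocities; positions: p0=-27 p1=-10 p2=-10; velocities now: v0=-4 v1=-2 v2=-1

Answer: 1,2 0,1 1,2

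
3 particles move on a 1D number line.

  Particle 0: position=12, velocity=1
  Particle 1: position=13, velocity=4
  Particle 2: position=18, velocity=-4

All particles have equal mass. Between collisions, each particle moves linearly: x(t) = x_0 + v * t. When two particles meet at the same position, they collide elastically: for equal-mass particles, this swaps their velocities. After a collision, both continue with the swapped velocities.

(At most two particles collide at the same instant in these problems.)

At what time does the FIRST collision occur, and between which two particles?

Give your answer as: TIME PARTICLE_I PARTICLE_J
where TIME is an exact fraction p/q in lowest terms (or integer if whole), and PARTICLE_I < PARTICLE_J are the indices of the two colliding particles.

Answer: 5/8 1 2

Derivation:
Pair (0,1): pos 12,13 vel 1,4 -> not approaching (rel speed -3 <= 0)
Pair (1,2): pos 13,18 vel 4,-4 -> gap=5, closing at 8/unit, collide at t=5/8
Earliest collision: t=5/8 between 1 and 2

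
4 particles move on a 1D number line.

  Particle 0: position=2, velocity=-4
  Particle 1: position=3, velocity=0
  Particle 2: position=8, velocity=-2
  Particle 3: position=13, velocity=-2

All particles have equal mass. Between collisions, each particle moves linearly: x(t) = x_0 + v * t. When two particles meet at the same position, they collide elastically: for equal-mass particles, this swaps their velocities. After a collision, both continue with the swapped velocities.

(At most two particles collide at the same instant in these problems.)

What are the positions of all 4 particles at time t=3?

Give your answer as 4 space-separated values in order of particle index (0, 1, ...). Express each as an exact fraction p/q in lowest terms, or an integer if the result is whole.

Answer: -10 2 3 7

Derivation:
Collision at t=5/2: particles 1 and 2 swap velocities; positions: p0=-8 p1=3 p2=3 p3=8; velocities now: v0=-4 v1=-2 v2=0 v3=-2
Advance to t=3 (no further collisions before then); velocities: v0=-4 v1=-2 v2=0 v3=-2; positions = -10 2 3 7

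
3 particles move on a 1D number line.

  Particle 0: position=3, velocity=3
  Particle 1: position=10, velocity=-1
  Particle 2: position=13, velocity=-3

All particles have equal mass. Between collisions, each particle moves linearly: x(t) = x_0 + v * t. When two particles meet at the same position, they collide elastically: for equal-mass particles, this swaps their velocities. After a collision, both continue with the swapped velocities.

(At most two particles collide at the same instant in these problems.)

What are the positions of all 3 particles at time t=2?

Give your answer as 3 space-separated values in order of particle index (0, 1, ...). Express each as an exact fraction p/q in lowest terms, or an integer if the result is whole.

Answer: 7 8 9

Derivation:
Collision at t=3/2: particles 1 and 2 swap velocities; positions: p0=15/2 p1=17/2 p2=17/2; velocities now: v0=3 v1=-3 v2=-1
Collision at t=5/3: particles 0 and 1 swap velocities; positions: p0=8 p1=8 p2=25/3; velocities now: v0=-3 v1=3 v2=-1
Collision at t=7/4: particles 1 and 2 swap velocities; positions: p0=31/4 p1=33/4 p2=33/4; velocities now: v0=-3 v1=-1 v2=3
Advance to t=2 (no further collisions before then); velocities: v0=-3 v1=-1 v2=3; positions = 7 8 9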